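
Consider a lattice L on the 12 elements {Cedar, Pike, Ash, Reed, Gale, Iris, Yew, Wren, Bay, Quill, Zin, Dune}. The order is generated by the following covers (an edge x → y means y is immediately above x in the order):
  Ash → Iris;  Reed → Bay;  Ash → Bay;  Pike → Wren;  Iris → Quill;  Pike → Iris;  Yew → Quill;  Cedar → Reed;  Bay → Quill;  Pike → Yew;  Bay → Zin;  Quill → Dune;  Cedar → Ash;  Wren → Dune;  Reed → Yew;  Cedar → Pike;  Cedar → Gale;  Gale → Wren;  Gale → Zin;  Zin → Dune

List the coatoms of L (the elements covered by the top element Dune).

Quill, Wren, Zin

The coatoms are exactly the elements covered by Dune: Quill, Wren, Zin.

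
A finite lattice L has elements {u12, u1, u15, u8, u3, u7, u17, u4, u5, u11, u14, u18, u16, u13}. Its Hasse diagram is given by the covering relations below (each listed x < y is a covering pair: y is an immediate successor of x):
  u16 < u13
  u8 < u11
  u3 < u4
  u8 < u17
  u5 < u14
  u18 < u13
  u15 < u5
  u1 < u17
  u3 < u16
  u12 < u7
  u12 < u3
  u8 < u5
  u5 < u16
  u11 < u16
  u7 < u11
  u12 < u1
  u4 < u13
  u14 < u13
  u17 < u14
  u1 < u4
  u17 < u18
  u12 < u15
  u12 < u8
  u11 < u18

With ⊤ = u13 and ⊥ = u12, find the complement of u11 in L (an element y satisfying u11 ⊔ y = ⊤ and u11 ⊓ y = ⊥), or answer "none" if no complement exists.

Need y with u11 ∨ y = u13 and u11 ∧ y = u12.
Checking each element gives: u4.

u4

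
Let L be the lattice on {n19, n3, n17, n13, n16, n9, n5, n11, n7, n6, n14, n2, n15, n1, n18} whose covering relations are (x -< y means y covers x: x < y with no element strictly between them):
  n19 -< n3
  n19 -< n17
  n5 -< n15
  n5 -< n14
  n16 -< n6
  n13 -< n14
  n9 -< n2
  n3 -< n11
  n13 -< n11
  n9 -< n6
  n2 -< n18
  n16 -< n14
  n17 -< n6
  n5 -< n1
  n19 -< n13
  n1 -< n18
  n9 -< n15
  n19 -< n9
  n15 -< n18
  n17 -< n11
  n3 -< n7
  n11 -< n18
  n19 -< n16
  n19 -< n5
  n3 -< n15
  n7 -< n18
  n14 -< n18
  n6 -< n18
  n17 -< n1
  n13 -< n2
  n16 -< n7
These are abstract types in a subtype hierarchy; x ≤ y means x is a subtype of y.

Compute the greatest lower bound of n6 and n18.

n6

Common lower bounds of {n6, n18}: n16, n17, n19, n6, n9.
The greatest among these is n6.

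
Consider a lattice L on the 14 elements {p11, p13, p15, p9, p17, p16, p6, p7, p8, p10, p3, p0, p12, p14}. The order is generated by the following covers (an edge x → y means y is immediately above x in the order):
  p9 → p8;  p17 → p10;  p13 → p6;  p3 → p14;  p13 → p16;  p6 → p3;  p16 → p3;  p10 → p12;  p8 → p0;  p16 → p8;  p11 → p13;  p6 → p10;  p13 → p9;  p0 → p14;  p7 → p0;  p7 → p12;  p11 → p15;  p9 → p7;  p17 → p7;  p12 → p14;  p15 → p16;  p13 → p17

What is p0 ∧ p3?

p16

Common lower bounds of {p0, p3}: p11, p13, p15, p16.
The greatest among these is p16.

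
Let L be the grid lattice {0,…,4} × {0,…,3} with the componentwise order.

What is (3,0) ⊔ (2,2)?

(3,2)

Common upper bounds of {(3,0), (2,2)}: (3,2), (3,3), (4,2), (4,3).
The least among these is (3,2).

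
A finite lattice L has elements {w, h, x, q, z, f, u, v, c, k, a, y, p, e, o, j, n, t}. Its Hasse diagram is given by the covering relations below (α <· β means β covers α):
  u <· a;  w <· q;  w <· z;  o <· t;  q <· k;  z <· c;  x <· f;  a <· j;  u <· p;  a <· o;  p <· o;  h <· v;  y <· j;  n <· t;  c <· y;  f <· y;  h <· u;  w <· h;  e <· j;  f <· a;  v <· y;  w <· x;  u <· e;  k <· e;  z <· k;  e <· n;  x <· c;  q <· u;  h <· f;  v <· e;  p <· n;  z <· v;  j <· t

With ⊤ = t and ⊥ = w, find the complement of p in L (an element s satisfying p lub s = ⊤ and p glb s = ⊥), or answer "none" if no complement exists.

c

Need s with p ∨ s = t and p ∧ s = w.
Checking each element gives: c.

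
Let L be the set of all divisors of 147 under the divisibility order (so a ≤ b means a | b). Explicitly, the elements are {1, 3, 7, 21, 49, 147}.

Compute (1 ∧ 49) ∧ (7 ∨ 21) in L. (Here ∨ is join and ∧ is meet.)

1 ∧ 49 = 1
7 ∨ 21 = 21
1 ∧ 21 = 1

1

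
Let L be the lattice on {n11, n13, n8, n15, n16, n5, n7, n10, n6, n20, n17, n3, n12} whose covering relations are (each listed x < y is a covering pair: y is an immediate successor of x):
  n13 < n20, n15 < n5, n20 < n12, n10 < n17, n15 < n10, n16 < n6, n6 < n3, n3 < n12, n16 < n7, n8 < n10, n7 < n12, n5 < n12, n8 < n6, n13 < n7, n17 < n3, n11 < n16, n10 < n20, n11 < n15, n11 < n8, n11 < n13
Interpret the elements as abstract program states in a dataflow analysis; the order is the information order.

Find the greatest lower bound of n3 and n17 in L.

n17

Common lower bounds of {n3, n17}: n10, n11, n15, n17, n8.
The greatest among these is n17.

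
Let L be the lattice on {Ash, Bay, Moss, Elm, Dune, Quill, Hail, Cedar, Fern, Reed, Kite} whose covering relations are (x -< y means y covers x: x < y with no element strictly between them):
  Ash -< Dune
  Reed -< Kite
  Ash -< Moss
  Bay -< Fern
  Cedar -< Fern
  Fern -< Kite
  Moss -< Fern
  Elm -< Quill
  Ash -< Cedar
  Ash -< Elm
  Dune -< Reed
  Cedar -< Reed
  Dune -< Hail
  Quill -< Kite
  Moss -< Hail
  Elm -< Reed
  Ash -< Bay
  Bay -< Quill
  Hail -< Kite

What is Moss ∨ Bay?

Common upper bounds of {Moss, Bay}: Fern, Kite.
The least among these is Fern.

Fern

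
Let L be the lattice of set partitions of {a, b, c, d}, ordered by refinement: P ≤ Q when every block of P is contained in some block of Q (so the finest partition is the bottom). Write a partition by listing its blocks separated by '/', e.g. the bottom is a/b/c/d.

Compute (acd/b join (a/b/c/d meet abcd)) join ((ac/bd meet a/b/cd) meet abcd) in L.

a/b/c/d ∧ abcd = a/b/c/d
acd/b ∨ a/b/c/d = acd/b
ac/bd ∧ a/b/cd = a/b/c/d
a/b/c/d ∧ abcd = a/b/c/d
acd/b ∨ a/b/c/d = acd/b

acd/b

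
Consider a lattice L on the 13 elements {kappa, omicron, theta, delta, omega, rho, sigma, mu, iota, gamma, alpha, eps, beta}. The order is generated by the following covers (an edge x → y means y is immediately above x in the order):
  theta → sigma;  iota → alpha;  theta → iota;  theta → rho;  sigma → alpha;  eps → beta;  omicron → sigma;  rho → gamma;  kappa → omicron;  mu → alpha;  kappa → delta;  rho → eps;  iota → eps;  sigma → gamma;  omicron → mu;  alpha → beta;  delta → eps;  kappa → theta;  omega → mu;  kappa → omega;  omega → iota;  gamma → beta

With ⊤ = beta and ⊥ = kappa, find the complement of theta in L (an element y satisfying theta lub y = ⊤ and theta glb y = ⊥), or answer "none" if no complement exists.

none

For every candidate y, either theta ∨ y ≠ beta or theta ∧ y ≠ kappa; no complement exists.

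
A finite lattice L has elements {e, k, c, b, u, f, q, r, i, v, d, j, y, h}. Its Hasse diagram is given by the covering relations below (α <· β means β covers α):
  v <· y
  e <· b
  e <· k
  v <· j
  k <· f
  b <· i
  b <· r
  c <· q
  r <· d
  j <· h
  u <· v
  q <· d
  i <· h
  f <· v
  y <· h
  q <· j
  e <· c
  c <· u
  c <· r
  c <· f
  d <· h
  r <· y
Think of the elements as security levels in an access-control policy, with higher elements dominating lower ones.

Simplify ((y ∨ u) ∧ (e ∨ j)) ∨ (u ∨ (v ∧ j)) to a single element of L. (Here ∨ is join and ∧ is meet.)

v

y ∨ u = y
e ∨ j = j
y ∧ j = v
v ∧ j = v
u ∨ v = v
v ∨ v = v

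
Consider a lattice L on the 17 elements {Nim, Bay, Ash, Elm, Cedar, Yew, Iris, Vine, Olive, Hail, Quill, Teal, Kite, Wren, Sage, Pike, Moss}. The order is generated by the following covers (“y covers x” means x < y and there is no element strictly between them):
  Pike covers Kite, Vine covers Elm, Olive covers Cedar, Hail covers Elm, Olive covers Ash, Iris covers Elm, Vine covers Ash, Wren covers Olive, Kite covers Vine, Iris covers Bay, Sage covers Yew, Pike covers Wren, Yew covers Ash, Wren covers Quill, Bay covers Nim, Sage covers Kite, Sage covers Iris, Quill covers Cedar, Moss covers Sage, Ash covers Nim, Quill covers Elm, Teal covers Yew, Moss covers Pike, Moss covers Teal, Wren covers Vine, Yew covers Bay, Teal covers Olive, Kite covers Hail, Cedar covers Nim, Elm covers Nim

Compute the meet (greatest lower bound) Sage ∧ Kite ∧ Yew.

Ash

Common lower bounds of {Sage, Kite, Yew}: Ash, Nim.
The greatest among these is Ash.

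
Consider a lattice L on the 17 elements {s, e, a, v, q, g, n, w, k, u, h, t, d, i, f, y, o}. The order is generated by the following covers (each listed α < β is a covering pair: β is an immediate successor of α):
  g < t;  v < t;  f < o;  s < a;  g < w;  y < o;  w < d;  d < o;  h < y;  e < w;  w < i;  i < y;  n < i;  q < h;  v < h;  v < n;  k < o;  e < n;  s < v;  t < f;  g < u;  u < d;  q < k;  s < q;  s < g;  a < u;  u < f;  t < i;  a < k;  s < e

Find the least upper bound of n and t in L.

Common upper bounds of {n, t}: i, o, y.
The least among these is i.

i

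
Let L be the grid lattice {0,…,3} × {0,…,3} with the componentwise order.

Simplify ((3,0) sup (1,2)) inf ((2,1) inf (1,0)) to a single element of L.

(3,0) ∨ (1,2) = (3,2)
(2,1) ∧ (1,0) = (1,0)
(3,2) ∧ (1,0) = (1,0)

(1,0)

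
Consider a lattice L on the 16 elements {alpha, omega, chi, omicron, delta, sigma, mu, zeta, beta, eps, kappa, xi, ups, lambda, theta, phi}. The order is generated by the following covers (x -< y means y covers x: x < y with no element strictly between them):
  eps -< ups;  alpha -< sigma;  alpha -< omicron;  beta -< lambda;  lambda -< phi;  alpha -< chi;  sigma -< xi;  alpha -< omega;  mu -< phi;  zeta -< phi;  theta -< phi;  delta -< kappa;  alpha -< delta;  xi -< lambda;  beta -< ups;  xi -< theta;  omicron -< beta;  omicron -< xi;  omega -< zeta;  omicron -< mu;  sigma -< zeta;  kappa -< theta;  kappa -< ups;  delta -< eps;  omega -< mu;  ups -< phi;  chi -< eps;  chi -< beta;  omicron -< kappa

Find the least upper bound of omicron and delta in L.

kappa

Common upper bounds of {omicron, delta}: kappa, phi, theta, ups.
The least among these is kappa.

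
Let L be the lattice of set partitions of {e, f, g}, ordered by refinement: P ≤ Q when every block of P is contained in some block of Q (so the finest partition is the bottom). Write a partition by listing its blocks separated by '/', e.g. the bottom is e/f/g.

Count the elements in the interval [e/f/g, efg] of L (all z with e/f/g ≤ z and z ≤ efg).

The interval [e/f/g, efg] = {e/f/g, e/fg, ef/g, efg, eg/f}, which has 5 elements.

5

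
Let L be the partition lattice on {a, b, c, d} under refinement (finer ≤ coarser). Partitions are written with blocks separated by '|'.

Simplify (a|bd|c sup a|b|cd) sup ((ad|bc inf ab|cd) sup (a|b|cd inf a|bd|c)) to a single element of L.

a|bcd

a|bd|c ∨ a|b|cd = a|bcd
ad|bc ∧ ab|cd = a|b|c|d
a|b|cd ∧ a|bd|c = a|b|c|d
a|b|c|d ∨ a|b|c|d = a|b|c|d
a|bcd ∨ a|b|c|d = a|bcd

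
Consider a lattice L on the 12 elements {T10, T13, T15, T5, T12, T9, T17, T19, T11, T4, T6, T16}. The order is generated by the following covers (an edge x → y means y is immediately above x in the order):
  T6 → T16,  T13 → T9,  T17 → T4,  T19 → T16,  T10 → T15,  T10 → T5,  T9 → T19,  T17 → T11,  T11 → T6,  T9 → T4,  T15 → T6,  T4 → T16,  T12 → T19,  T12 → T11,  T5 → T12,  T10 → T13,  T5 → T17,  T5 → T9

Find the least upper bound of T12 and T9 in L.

T19

Common upper bounds of {T12, T9}: T16, T19.
The least among these is T19.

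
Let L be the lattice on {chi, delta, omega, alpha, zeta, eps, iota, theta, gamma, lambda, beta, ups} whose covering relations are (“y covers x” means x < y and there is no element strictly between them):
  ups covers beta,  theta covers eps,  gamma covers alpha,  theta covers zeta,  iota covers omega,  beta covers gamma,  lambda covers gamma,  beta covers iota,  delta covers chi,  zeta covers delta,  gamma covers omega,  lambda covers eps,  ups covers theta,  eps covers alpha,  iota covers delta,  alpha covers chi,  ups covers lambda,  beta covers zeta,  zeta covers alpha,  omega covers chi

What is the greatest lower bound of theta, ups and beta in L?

Common lower bounds of {theta, ups, beta}: alpha, chi, delta, zeta.
The greatest among these is zeta.

zeta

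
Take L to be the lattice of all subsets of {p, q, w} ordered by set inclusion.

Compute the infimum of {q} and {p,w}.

{}

Under ⊆, meet is intersection: {q} ∩ {p,w} = {}.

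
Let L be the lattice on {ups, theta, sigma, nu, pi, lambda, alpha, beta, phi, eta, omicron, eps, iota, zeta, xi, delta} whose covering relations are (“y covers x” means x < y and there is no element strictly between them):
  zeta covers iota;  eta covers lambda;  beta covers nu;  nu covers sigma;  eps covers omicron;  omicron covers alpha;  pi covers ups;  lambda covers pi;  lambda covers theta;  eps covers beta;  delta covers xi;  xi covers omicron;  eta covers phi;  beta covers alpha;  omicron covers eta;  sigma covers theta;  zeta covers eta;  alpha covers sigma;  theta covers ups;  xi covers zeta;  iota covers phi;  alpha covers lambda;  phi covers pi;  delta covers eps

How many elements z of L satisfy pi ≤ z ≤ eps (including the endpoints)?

8

The interval [pi, eps] = {alpha, beta, eps, eta, lambda, omicron, phi, pi}, which has 8 elements.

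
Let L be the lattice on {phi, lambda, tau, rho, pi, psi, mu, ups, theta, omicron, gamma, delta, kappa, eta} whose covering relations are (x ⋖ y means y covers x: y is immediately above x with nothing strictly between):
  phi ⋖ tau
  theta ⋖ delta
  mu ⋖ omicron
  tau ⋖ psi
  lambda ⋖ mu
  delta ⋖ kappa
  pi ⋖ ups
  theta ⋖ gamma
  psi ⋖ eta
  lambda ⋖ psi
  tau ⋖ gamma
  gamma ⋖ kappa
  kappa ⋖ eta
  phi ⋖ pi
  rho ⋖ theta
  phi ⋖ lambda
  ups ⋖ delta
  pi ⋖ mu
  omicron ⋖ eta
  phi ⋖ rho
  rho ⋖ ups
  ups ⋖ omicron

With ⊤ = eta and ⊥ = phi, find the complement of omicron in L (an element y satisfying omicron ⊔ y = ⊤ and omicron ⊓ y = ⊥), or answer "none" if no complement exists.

tau

Need y with omicron ∨ y = eta and omicron ∧ y = phi.
Checking each element gives: tau.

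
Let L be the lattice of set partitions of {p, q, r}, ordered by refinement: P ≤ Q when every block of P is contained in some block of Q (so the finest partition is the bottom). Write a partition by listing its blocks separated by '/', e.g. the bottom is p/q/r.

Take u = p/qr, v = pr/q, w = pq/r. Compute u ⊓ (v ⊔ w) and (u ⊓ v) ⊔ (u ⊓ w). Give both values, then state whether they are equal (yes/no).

p/qr; p/q/r; no

v ⊔ w = pqr, so u ⊓ (v ⊔ w) = p/qr ⊓ pqr = p/qr.
u ⊓ v = p/q/r and u ⊓ w = p/q/r, so (u ⊓ v) ⊔ (u ⊓ w) = p/q/r ⊔ p/q/r = p/q/r.
Equal: no.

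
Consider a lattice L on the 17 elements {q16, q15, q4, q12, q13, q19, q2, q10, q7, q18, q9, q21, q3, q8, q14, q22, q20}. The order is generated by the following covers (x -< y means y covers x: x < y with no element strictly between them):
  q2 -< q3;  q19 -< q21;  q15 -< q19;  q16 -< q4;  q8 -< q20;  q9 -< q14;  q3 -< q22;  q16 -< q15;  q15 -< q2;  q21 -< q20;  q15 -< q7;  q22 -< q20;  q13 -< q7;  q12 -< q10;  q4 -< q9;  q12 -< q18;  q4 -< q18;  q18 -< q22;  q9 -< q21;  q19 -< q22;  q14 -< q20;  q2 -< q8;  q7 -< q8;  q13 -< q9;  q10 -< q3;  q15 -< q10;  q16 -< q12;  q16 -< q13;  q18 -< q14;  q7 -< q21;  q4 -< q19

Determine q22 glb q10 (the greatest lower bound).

Common lower bounds of {q22, q10}: q10, q12, q15, q16.
The greatest among these is q10.

q10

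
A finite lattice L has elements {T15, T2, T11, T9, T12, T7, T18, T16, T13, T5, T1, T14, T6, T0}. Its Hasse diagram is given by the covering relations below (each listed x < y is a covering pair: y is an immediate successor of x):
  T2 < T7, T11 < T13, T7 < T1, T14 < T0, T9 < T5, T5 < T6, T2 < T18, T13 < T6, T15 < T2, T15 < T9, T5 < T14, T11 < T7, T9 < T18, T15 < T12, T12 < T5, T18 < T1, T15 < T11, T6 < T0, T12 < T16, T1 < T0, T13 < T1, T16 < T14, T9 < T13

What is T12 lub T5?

T5

Common upper bounds of {T12, T5}: T0, T14, T5, T6.
The least among these is T5.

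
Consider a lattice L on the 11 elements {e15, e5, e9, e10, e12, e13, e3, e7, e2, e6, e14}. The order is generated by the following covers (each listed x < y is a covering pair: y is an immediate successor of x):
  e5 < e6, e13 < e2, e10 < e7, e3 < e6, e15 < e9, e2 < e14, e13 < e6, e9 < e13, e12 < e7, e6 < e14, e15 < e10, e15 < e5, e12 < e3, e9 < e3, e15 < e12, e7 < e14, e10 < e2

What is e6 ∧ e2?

e13

Common lower bounds of {e6, e2}: e13, e15, e9.
The greatest among these is e13.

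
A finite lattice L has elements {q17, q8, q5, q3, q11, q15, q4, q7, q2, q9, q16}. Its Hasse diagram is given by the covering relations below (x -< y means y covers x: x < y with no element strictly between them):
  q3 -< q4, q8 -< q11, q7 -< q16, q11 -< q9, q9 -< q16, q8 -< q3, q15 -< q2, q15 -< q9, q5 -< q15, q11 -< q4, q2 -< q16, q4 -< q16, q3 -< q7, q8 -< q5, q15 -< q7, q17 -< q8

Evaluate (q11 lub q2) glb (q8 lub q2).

q2

q11 ∨ q2 = q16
q8 ∨ q2 = q2
q16 ∧ q2 = q2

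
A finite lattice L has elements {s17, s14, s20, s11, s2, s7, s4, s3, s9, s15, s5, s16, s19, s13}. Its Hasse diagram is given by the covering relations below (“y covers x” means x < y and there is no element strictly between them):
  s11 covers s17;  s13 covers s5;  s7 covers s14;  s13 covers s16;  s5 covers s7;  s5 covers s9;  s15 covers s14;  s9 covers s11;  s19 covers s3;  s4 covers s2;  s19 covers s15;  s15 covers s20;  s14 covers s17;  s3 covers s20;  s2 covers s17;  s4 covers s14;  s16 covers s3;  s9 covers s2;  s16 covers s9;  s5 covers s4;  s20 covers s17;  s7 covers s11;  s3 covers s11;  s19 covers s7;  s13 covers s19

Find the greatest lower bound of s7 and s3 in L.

s11

Common lower bounds of {s7, s3}: s11, s17.
The greatest among these is s11.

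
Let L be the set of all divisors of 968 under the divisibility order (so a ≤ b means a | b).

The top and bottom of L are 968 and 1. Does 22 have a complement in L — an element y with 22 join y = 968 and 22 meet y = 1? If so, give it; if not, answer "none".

For every candidate y, either 22 ∨ y ≠ 968 or 22 ∧ y ≠ 1; no complement exists.

none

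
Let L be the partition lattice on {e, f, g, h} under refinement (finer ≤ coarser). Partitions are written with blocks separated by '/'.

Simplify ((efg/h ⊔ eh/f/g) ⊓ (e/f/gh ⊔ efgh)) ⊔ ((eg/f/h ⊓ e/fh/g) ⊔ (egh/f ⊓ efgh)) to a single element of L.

efgh

efg/h ∨ eh/f/g = efgh
e/f/gh ∨ efgh = efgh
efgh ∧ efgh = efgh
eg/f/h ∧ e/fh/g = e/f/g/h
egh/f ∧ efgh = egh/f
e/f/g/h ∨ egh/f = egh/f
efgh ∨ egh/f = efgh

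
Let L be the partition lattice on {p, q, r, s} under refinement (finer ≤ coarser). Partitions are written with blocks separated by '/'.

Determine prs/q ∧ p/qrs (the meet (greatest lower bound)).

p/q/rs

The meet (common refinement) of prs/q and p/qrs intersects blocks pairwise, giving p/q/rs.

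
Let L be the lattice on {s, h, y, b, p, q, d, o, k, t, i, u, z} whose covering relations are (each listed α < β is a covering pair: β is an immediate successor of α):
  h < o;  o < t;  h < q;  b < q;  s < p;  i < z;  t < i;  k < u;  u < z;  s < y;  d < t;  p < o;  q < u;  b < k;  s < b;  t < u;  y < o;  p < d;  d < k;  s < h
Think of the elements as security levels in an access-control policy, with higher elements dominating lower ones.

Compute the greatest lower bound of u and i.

Common lower bounds of {u, i}: d, h, o, p, s, t, y.
The greatest among these is t.

t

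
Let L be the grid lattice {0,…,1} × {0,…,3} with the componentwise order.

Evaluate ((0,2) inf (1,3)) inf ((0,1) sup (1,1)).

(0,1)

(0,2) ∧ (1,3) = (0,2)
(0,1) ∨ (1,1) = (1,1)
(0,2) ∧ (1,1) = (0,1)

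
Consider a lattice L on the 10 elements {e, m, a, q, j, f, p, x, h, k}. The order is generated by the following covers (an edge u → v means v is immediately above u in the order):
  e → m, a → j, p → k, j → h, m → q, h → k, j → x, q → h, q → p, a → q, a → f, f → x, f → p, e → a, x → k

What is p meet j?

Common lower bounds of {p, j}: a, e.
The greatest among these is a.

a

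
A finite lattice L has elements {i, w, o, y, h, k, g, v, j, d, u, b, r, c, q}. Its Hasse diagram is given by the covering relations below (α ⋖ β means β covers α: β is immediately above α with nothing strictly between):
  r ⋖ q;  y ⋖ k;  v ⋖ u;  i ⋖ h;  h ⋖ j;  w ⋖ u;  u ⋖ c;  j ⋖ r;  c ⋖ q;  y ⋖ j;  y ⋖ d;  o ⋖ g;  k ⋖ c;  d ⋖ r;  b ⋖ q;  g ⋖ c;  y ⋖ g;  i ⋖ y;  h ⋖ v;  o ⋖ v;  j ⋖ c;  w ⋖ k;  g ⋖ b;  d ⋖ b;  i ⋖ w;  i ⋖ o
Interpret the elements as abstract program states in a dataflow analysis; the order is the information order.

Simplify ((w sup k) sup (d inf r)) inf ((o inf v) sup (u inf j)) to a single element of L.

v

w ∨ k = k
d ∧ r = d
k ∨ d = q
o ∧ v = o
u ∧ j = h
o ∨ h = v
q ∧ v = v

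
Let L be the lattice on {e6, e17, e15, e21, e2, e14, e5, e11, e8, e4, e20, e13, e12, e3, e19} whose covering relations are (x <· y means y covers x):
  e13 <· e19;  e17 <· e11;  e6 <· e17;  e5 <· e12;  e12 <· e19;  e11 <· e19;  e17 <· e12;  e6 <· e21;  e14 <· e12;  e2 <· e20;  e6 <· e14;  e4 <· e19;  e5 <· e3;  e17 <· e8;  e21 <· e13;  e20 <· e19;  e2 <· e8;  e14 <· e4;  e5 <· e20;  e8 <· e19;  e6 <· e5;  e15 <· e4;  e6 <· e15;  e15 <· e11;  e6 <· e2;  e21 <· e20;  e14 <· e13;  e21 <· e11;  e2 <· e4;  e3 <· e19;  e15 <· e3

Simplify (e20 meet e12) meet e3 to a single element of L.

e20 ∧ e12 = e5
e5 ∧ e3 = e5

e5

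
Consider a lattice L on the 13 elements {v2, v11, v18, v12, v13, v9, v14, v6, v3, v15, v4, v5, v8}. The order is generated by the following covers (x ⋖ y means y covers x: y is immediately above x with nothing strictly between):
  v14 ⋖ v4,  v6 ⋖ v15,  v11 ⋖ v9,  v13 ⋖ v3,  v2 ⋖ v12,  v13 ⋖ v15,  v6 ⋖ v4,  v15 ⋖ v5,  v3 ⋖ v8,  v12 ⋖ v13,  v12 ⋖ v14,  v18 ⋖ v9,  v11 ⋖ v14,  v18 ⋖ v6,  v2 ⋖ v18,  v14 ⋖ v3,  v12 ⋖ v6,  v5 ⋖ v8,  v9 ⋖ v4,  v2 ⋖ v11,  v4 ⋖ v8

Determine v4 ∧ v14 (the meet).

Common lower bounds of {v4, v14}: v11, v12, v14, v2.
The greatest among these is v14.

v14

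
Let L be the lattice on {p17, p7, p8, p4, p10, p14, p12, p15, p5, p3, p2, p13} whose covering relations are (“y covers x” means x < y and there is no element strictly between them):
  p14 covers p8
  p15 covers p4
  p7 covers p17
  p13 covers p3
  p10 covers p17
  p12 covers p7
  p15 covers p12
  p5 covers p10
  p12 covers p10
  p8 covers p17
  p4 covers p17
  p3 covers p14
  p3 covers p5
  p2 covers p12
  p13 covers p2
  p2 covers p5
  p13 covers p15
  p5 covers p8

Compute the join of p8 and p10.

p5

Common upper bounds of {p8, p10}: p13, p2, p3, p5.
The least among these is p5.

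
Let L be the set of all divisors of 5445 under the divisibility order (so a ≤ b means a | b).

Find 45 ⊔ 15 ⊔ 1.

45

In the divisibility order, the join is the least common multiple: lcm(45, 15, 1) = 45.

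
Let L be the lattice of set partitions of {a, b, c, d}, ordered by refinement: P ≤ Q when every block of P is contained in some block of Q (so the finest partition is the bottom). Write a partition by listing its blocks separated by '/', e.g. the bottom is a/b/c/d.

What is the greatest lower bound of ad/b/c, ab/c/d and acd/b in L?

a/b/c/d

Common lower bounds of {ad/b/c, ab/c/d, acd/b}: a/b/c/d.
The greatest among these is a/b/c/d.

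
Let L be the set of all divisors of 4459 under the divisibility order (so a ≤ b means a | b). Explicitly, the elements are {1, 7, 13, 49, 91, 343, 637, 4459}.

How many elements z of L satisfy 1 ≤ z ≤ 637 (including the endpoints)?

The interval [1, 637] = {1, 13, 49, 637, 7, 91}, which has 6 elements.

6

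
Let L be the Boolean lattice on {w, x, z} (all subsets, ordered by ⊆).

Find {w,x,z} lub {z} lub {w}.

Under ⊆, join is union: {w,x,z} ∪ {z} ∪ {w} = {w,x,z}.

{w,x,z}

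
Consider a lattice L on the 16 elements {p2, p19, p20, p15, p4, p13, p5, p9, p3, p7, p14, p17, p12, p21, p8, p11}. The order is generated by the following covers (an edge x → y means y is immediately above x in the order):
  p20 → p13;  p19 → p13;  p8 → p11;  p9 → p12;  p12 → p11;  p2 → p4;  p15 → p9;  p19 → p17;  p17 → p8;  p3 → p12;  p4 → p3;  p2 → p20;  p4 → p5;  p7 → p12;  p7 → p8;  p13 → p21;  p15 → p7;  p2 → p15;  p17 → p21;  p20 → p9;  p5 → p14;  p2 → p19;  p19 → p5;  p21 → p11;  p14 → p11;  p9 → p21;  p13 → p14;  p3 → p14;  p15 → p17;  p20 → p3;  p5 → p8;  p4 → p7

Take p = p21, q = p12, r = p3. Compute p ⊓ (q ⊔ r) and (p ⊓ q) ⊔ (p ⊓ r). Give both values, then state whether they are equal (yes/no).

p9; p9; yes

q ⊔ r = p12, so p ⊓ (q ⊔ r) = p21 ⊓ p12 = p9.
p ⊓ q = p9 and p ⊓ r = p20, so (p ⊓ q) ⊔ (p ⊓ r) = p9 ⊔ p20 = p9.
Equal: yes.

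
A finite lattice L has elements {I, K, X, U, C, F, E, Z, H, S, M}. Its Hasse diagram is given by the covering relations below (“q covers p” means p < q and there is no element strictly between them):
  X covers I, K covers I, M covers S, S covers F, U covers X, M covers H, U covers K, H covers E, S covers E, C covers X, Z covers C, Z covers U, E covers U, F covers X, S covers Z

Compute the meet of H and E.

E

Common lower bounds of {H, E}: E, I, K, U, X.
The greatest among these is E.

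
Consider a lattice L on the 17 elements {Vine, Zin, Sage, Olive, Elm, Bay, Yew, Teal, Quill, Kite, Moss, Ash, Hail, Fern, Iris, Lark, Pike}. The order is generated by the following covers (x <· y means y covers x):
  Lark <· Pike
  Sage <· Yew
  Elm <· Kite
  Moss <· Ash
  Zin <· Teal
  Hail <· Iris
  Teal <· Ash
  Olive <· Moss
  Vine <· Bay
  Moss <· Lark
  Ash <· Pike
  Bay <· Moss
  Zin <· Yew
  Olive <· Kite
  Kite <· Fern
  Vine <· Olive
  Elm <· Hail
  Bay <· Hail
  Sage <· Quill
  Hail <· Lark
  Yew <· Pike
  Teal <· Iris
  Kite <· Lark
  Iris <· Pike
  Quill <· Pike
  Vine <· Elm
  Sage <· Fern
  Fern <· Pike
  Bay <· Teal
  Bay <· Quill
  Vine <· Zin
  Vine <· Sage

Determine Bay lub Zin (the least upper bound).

Teal

Common upper bounds of {Bay, Zin}: Ash, Iris, Pike, Teal.
The least among these is Teal.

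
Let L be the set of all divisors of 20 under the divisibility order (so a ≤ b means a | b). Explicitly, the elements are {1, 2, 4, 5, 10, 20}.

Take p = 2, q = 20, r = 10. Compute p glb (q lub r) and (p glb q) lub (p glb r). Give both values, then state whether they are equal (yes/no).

2; 2; yes

q lub r = 20, so p glb (q lub r) = 2 glb 20 = 2.
p glb q = 2 and p glb r = 2, so (p glb q) lub (p glb r) = 2 lub 2 = 2.
Equal: yes.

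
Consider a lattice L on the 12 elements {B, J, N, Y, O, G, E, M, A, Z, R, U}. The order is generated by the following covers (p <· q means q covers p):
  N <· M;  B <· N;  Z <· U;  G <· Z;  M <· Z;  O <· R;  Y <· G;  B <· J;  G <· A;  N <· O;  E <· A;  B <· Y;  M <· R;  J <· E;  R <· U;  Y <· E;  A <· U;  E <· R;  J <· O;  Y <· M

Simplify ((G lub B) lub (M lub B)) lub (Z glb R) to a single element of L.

G ∨ B = G
M ∨ B = M
G ∨ M = Z
Z ∧ R = M
Z ∨ M = Z

Z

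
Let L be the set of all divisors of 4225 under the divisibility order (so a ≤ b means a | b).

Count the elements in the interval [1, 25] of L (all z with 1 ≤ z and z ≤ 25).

3

The interval [1, 25] = {1, 25, 5}, which has 3 elements.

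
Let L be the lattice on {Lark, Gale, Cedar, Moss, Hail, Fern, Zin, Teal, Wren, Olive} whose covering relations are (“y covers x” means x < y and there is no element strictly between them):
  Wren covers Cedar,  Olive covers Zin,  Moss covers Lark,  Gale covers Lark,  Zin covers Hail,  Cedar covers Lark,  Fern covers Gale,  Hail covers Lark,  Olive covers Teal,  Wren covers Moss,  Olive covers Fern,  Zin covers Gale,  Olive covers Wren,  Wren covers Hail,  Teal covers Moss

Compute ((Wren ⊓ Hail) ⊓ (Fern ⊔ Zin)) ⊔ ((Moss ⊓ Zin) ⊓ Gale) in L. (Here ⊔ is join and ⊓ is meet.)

Hail

Wren ∧ Hail = Hail
Fern ∨ Zin = Olive
Hail ∧ Olive = Hail
Moss ∧ Zin = Lark
Lark ∧ Gale = Lark
Hail ∨ Lark = Hail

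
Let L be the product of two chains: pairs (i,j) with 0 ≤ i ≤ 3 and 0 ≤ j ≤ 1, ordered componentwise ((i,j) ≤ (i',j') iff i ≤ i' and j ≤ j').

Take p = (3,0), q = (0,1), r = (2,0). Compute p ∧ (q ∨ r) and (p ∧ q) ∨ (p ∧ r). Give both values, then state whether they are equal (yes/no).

(2,0); (2,0); yes

q ∨ r = (2,1), so p ∧ (q ∨ r) = (3,0) ∧ (2,1) = (2,0).
p ∧ q = (0,0) and p ∧ r = (2,0), so (p ∧ q) ∨ (p ∧ r) = (0,0) ∨ (2,0) = (2,0).
Equal: yes.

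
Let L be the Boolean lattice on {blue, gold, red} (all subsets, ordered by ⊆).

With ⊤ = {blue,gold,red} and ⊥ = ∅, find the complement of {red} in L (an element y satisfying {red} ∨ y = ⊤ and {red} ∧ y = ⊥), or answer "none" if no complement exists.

{blue,gold}

Need y with {red} ∨ y = {blue,gold,red} and {red} ∧ y = ∅.
Checking each element gives: {blue,gold}.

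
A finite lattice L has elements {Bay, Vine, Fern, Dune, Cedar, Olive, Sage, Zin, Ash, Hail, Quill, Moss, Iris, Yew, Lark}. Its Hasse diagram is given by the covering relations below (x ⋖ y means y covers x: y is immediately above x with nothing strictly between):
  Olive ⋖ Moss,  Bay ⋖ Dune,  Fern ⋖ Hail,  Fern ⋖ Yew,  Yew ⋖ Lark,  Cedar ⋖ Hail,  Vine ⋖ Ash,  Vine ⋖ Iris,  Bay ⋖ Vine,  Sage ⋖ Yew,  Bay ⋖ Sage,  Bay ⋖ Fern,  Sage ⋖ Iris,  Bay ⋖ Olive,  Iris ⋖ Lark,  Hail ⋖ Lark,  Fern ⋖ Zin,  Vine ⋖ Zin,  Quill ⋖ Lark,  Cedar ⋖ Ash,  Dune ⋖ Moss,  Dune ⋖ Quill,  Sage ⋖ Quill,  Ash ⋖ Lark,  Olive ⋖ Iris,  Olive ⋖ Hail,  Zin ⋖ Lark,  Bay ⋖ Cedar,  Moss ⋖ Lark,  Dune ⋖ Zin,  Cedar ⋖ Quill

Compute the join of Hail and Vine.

Lark

Common upper bounds of {Hail, Vine}: Lark.
The least among these is Lark.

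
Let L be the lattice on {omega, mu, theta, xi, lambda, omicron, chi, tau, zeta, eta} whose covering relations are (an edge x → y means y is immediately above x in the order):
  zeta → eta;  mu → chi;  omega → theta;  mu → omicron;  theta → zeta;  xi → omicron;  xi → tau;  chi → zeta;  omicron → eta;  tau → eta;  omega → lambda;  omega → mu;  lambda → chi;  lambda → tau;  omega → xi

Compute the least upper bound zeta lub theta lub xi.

eta

Common upper bounds of {zeta, theta, xi}: eta.
The least among these is eta.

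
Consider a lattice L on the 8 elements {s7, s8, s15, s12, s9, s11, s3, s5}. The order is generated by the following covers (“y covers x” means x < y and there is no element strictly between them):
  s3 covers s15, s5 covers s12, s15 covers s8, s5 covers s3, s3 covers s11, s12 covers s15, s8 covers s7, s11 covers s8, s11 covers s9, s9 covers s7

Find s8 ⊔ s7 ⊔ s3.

Common upper bounds of {s8, s7, s3}: s3, s5.
The least among these is s3.

s3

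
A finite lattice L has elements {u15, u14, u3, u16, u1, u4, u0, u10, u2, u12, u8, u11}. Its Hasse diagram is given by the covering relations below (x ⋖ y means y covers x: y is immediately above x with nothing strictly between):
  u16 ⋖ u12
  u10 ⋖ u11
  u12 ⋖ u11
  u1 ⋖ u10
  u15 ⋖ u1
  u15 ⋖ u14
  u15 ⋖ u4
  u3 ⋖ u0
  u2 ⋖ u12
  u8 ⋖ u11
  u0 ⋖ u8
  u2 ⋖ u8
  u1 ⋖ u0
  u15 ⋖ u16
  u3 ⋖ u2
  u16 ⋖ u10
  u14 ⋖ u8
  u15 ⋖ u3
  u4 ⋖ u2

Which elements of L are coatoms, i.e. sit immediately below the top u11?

The coatoms are exactly the elements covered by u11: u10, u12, u8.

u10, u12, u8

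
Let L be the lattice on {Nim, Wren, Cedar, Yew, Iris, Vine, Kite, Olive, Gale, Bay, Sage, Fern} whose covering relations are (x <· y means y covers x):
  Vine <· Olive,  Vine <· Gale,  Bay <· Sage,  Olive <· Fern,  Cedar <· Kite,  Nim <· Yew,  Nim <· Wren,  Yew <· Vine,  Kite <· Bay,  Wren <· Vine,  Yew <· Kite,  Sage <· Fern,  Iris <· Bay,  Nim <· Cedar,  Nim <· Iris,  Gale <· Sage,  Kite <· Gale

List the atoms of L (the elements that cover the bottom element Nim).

The atoms are exactly the elements that cover Nim: Cedar, Iris, Wren, Yew.

Cedar, Iris, Wren, Yew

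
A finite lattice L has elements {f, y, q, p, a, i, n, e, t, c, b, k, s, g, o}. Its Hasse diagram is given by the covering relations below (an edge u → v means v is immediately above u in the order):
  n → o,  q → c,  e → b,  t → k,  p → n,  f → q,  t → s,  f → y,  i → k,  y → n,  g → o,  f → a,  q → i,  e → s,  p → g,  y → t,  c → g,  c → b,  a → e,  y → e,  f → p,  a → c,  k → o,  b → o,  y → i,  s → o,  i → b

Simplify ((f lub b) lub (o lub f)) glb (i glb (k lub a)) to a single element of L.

i

f ∨ b = b
o ∨ f = o
b ∨ o = o
k ∨ a = o
i ∧ o = i
o ∧ i = i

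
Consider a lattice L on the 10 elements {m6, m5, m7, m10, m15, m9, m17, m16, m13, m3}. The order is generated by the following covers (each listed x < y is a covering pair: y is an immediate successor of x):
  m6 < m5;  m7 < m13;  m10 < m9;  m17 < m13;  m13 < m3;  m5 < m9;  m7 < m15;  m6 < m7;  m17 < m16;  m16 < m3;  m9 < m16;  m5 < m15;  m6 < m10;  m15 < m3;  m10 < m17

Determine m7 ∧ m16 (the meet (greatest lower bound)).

Common lower bounds of {m7, m16}: m6.
The greatest among these is m6.

m6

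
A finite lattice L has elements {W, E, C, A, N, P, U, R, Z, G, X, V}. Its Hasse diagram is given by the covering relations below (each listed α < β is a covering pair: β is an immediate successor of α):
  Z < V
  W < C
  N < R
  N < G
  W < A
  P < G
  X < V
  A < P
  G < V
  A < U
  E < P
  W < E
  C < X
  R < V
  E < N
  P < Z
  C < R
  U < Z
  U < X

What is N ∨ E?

N

Common upper bounds of {N, E}: G, N, R, V.
The least among these is N.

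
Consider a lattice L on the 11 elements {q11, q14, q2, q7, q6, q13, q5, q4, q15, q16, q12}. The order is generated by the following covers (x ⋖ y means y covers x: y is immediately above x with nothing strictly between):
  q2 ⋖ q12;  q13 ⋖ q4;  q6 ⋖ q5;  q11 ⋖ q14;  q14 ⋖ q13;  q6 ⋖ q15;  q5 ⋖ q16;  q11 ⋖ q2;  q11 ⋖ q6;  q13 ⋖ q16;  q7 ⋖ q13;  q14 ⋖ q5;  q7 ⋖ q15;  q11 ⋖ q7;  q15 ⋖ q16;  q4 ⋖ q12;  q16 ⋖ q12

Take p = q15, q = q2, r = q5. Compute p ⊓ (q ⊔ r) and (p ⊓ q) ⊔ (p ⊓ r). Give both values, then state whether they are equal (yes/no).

q15; q6; no

q ⊔ r = q12, so p ⊓ (q ⊔ r) = q15 ⊓ q12 = q15.
p ⊓ q = q11 and p ⊓ r = q6, so (p ⊓ q) ⊔ (p ⊓ r) = q11 ⊔ q6 = q6.
Equal: no.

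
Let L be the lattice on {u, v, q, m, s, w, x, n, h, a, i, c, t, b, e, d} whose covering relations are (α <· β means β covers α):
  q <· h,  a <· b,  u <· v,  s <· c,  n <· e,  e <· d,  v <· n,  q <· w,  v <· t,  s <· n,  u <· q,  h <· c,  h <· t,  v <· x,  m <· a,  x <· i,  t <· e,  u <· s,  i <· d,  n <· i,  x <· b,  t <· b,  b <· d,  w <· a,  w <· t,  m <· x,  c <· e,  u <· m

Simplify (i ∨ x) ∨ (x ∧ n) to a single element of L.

i

i ∨ x = i
x ∧ n = v
i ∨ v = i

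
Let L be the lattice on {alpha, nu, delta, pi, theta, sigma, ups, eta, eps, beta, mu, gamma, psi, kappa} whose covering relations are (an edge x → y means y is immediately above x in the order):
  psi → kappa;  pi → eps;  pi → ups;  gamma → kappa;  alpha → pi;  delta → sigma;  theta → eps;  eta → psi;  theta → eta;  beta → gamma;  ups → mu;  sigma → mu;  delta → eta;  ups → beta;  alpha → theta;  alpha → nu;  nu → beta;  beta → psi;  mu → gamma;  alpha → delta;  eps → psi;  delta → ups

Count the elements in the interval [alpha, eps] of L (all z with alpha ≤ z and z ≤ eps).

4

The interval [alpha, eps] = {alpha, eps, pi, theta}, which has 4 elements.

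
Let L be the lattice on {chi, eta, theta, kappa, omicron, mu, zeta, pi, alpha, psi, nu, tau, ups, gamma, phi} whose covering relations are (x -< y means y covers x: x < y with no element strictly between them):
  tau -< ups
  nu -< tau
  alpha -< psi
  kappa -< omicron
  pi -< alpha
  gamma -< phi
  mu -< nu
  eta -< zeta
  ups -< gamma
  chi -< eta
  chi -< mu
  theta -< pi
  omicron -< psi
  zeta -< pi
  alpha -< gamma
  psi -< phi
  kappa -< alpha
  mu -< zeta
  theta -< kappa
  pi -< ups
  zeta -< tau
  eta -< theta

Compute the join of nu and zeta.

tau

Common upper bounds of {nu, zeta}: gamma, phi, tau, ups.
The least among these is tau.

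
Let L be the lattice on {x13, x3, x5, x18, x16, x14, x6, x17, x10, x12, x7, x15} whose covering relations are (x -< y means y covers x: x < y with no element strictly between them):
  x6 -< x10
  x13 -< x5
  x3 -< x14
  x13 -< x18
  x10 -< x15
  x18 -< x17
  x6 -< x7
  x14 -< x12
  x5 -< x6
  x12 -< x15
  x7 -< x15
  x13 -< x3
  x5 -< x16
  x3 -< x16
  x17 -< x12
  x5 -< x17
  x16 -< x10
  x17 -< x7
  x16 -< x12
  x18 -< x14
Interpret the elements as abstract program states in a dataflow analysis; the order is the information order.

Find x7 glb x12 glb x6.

x5

Common lower bounds of {x7, x12, x6}: x13, x5.
The greatest among these is x5.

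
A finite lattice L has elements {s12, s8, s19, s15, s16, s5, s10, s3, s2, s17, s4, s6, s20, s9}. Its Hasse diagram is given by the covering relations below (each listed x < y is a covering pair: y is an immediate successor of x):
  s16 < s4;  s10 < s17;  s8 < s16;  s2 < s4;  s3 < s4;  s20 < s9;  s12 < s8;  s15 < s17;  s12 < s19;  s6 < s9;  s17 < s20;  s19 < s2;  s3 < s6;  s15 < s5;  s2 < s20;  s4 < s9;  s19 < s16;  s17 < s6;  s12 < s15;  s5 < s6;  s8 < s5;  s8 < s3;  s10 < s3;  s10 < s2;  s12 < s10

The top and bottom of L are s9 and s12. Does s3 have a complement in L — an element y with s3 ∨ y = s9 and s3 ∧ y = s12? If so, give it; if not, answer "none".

none

For every candidate y, either s3 ∨ y ≠ s9 or s3 ∧ y ≠ s12; no complement exists.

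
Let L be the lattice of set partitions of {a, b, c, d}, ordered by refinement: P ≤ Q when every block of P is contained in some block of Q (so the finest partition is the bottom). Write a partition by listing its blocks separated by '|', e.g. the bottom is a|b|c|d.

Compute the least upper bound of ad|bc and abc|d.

The join of ad|bc and abc|d merges any blocks that overlap across the partitions, giving abcd.

abcd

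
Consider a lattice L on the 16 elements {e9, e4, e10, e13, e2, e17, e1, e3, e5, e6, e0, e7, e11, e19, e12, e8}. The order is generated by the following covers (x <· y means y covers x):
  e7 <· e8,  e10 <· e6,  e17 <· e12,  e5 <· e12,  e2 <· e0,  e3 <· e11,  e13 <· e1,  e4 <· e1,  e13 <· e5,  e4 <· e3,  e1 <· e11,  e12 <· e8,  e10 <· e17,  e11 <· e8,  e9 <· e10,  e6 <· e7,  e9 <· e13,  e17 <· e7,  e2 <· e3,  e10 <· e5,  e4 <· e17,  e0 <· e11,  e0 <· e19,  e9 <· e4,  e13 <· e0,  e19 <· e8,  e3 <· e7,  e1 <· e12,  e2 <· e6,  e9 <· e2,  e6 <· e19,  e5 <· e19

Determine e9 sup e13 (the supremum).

Common upper bounds of {e9, e13}: e0, e1, e11, e12, e13, e19, e5, e8.
The least among these is e13.

e13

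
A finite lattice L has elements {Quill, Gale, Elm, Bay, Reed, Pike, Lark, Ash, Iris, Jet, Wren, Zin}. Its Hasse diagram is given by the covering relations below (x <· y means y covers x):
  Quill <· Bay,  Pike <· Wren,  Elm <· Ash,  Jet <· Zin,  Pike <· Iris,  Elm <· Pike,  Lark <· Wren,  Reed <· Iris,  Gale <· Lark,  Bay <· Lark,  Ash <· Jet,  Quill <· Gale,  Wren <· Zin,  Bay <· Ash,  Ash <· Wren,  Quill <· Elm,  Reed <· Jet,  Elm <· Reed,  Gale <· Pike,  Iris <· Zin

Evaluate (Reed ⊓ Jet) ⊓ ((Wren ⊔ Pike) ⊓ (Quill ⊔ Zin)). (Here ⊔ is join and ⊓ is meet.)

Elm

Reed ∧ Jet = Reed
Wren ∨ Pike = Wren
Quill ∨ Zin = Zin
Wren ∧ Zin = Wren
Reed ∧ Wren = Elm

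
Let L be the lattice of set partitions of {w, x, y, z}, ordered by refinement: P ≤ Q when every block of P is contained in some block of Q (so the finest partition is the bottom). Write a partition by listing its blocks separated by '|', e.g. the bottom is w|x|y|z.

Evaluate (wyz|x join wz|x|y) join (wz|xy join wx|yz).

wyz|x ∨ wz|x|y = wyz|x
wz|xy ∨ wx|yz = wxyz
wyz|x ∨ wxyz = wxyz

wxyz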